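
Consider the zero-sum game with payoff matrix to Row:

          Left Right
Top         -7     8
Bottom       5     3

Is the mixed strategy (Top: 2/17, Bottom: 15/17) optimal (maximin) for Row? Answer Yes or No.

Against Left this mix gives (2/17)·(-7) + (15/17)·5 = 61/17.
Against Right this mix gives (2/17)·8 + (15/17)·3 = 61/17.
All of Column's active replies (Left, Right) yield 61/17, and no column does worse for Row. The mix makes Column indifferent and guarantees 61/17, so it is optimal.

Yes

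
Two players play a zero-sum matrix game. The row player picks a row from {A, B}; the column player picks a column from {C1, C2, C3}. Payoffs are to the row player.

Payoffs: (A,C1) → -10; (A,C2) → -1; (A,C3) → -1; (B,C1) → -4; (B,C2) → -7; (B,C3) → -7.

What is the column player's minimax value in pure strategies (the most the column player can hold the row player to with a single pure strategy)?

Column maxima: C1 → -4, C2 → -1, C3 → -1.
The smallest of these is -4.

-4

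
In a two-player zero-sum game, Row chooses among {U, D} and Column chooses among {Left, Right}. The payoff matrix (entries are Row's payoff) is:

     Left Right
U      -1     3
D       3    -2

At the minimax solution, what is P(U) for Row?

Row minima: U → -1, D → -2; maximin = -1.
Column maxima: Left → 3, Right → 3; minimax = 3.
-1 ≠ 3, so there is no saddle point; optimal play is mixed.
Let Row play U with probability p. Expected payoff against Left: (-1)p + 3(1−p) = −4p + 3; against Right: 3p + (-2)(1−p) = 5p − 2.
Setting these equal: −4p + 3 = 5p − 2 ⇒ −9p = -5 ⇒ p = 5/9, and the value is (-4)·(5/9) + 3 = 7/9.
For Column: with q = P(Left), equating U's and D's payoffs gives −4q + 3 = 5q − 2 ⇒ q = 5/9.

5/9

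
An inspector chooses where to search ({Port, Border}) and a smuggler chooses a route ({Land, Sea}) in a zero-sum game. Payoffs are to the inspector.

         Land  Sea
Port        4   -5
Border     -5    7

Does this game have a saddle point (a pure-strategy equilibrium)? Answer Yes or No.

No

Row minima: Port → -5, Border → -5; maximin = -5.
Column maxima: Land → 4, Sea → 7; minimax = 4.
-5 ≠ 4, so no pure-strategy equilibrium exists.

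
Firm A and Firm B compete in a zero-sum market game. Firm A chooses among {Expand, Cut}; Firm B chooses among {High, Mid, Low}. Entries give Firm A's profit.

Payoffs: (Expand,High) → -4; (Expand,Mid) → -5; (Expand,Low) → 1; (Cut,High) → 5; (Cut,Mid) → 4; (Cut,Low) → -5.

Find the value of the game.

Row minima: Expand → -5, Cut → -5; maximin = -5.
Column maxima: High → 5, Mid → 4, Low → 1; minimax = 1.
-5 ≠ 1, so there is no saddle point; optimal play is mixed.
High is strictly dominated by Mid (it gives Firm A strictly more in every row), so Firm B never plays it.
On the remaining 2×2 (Expand, Cut vs Mid, Low):
Let Firm A play Expand with probability p. Expected payoff against Mid: (-5)p + 4(1−p) = −9p + 4; against Low: 1p + (-5)(1−p) = 6p − 5.
Setting these equal: −9p + 4 = 6p − 5 ⇒ −15p = -9 ⇒ p = 3/5, and the value is (-9)·(3/5) + 4 = -7/5.
For Firm B: with q = P(Mid), equating Expand's and Cut's payoffs gives −6q + 1 = 9q − 5 ⇒ q = 2/5.

-7/5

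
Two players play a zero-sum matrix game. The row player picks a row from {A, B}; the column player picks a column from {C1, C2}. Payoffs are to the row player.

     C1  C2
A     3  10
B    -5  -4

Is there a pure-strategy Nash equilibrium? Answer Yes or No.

Row minima: A → 3, B → -5; maximin = 3.
Column maxima: C1 → 3, C2 → 10; minimax = 3.
maximin = minimax = 3, so a saddle point exists.

Yes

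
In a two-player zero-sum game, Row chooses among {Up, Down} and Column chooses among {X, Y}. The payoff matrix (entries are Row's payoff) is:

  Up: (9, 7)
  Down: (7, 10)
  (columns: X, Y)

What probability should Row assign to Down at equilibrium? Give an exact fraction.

2/5

Row minima: Up → 7, Down → 7; maximin = 7.
Column maxima: X → 9, Y → 10; minimax = 9.
7 ≠ 9, so there is no saddle point; optimal play is mixed.
Let Row play Up with probability p. Expected payoff against X: 9p + 7(1−p) = 2p + 7; against Y: 7p + 10(1−p) = −3p + 10.
Setting these equal: 2p + 7 = −3p + 10 ⇒ 5p = 3 ⇒ p = 3/5, and the value is (2)·(3/5) + 7 = 41/5.
For Column: with q = P(X), equating Up's and Down's payoffs gives 2q + 7 = −3q + 10 ⇒ q = 3/5.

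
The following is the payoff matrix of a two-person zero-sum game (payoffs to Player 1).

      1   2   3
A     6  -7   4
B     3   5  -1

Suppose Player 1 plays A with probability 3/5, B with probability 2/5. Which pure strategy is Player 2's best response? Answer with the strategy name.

If Player 2 plays 1, Player 1's expected payoff is (3/5)·6 + (2/5)·3 = 24/5.
If Player 2 plays 2, Player 1's expected payoff is (3/5)·(-7) + (2/5)·5 = -11/5.
If Player 2 plays 3, Player 1's expected payoff is (3/5)·4 + (2/5)·(-1) = 2.
Player 2 minimizes Player 1's payoff; the smallest is -11/5, so the best response is 2.

2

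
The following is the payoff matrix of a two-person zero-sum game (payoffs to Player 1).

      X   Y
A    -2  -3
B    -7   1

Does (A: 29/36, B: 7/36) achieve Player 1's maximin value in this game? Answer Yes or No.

No

Against X this mix gives (29/36)·(-2) + (7/36)·(-7) = -107/36.
Against Y this mix gives (29/36)·(-3) + (7/36)·1 = -20/9.
Player 2 will play X, holding Player 1 to -107/36. Shifting weight toward the row that does better against X would raise this floor (the equalizing mix achieves -23/9 against both X and Y), so the proposed strategy is not optimal.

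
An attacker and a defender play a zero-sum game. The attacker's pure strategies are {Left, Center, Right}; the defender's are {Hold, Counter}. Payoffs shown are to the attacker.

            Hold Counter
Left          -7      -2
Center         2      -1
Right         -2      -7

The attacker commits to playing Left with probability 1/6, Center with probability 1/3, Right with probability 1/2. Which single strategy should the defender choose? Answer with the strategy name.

Counter

If the defender plays Hold, the attacker's expected payoff is (1/6)·(-7) + (1/3)·2 + (1/2)·(-2) = -3/2.
If the defender plays Counter, the attacker's expected payoff is (1/6)·(-2) + (1/3)·(-1) + (1/2)·(-7) = -25/6.
The defender minimizes the attacker's payoff; the smallest is -25/6, so the best response is Counter.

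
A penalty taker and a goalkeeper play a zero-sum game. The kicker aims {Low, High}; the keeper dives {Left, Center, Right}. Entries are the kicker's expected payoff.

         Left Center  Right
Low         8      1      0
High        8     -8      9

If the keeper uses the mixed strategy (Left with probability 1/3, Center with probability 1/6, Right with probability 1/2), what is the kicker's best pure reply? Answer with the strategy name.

High

Expected payoff of Low: (1/3)·8 + (1/6)·1 + (1/2)·0 = 17/6.
Expected payoff of High: (1/3)·8 + (1/6)·(-8) + (1/2)·9 = 35/6.
The largest is 35/6, so the kicker's best response is High.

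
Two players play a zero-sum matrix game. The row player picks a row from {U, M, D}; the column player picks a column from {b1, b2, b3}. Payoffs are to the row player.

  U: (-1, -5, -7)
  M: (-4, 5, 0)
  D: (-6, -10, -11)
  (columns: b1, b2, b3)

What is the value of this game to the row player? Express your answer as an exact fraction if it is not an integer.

-14/5

Row minima: U → -7, M → -4, D → -11; maximin = -4.
Column maxima: b1 → -1, b2 → 5, b3 → 0; minimax = -1.
-4 ≠ -1, so there is no saddle point; optimal play is mixed.
D is strictly dominated by U, so the row player never plays it.
b2 is strictly dominated by b3 (it gives the row player strictly more in every row), so the column player never plays it.
On the remaining 2×2 (U, M vs b1, b3):
Let the row player play U with probability p. Expected payoff against b1: (-1)p + (-4)(1−p) = 3p − 4; against b3: (-7)p + 0(1−p) = −7p.
Setting these equal: 3p − 4 = −7p ⇒ 10p = 4 ⇒ p = 2/5, and the value is (3)·(2/5) − 4 = -14/5.
For the column player: with q = P(b1), equating U's and M's payoffs gives 6q − 7 = −4q ⇒ q = 7/10.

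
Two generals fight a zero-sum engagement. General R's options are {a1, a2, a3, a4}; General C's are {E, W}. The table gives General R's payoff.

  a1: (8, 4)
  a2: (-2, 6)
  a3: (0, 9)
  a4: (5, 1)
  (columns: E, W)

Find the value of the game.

Row minima: a1 → 4, a2 → -2, a3 → 0, a4 → 1; maximin = 4.
Column maxima: E → 8, W → 9; minimax = 8.
4 ≠ 8, so there is no saddle point; optimal play is mixed.
a2 is strictly dominated by a3, so General R never plays it.
a4 is strictly dominated by a1, so General R never plays it.
On the remaining 2×2 (a1, a3 vs E, W):
Let General R play a1 with probability p. Expected payoff against E: 8p + 0(1−p) = 8p; against W: 4p + 9(1−p) = −5p + 9.
Setting these equal: 8p = −5p + 9 ⇒ 13p = 9 ⇒ p = 9/13, and the value is (8)·(9/13) = 72/13.
For General C: with q = P(E), equating a1's and a3's payoffs gives 4q + 4 = −9q + 9 ⇒ q = 5/13.

72/13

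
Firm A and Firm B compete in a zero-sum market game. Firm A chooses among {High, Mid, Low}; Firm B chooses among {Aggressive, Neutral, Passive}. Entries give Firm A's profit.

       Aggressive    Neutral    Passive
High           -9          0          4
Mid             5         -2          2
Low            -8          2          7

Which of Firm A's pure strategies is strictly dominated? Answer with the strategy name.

High

Low gives a strictly higher payoff than High against every column: -8 > -9, 2 > 0, 7 > 4.
So High is strictly dominated and Firm A never plays it.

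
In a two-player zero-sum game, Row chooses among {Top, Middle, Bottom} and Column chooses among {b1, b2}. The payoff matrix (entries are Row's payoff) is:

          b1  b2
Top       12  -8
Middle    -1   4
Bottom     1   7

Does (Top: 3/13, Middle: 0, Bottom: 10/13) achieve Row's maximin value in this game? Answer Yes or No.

Yes

Against b1 this mix gives (3/13)·12 + (10/13)·1 = 46/13.
Against b2 this mix gives (3/13)·(-8) + (10/13)·7 = 46/13.
All of Column's active replies (b1, b2) yield 46/13, and no column does worse for Row. The mix makes Column indifferent and guarantees 46/13, so it is optimal.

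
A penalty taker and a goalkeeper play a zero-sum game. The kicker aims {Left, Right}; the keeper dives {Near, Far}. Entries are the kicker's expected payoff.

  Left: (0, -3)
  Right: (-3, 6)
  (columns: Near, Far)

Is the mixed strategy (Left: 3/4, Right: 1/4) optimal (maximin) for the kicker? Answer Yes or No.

Yes

Against Near this mix gives (3/4)·0 + (1/4)·(-3) = -3/4.
Against Far this mix gives (3/4)·(-3) + (1/4)·6 = -3/4.
All of the keeper's active replies (Near, Far) yield -3/4, and no column does worse for the kicker. The mix makes the keeper indifferent and guarantees -3/4, so it is optimal.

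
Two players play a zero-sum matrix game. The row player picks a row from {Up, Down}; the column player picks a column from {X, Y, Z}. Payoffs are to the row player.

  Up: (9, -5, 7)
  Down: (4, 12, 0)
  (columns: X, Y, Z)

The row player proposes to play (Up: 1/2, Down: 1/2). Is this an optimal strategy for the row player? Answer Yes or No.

Against X this mix gives (1/2)·9 + (1/2)·4 = 13/2.
Against Y this mix gives (1/2)·(-5) + (1/2)·12 = 7/2.
Against Z this mix gives (1/2)·7 + (1/2)·0 = 7/2.
All of the column player's active replies (Y, Z) yield 7/2, and no column does worse for the row player. The mix makes the column player indifferent and guarantees 7/2, so it is optimal.

Yes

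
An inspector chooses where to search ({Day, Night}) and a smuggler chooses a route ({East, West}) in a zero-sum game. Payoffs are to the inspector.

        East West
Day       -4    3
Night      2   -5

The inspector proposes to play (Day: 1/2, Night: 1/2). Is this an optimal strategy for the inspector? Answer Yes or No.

Against East this mix gives (1/2)·(-4) + (1/2)·2 = -1.
Against West this mix gives (1/2)·3 + (1/2)·(-5) = -1.
All of the smuggler's active replies (East, West) yield -1, and no column does worse for the inspector. The mix makes the smuggler indifferent and guarantees -1, so it is optimal.

Yes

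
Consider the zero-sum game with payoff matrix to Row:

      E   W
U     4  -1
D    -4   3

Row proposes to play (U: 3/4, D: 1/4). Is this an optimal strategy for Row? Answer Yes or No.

No

Against E this mix gives (3/4)·4 + (1/4)·(-4) = 2.
Against W this mix gives (3/4)·(-1) + (1/4)·3 = 0.
Column will play W, holding Row to 0. Shifting weight toward the row that does better against W would raise this floor (the equalizing mix achieves 2/3 against both W and E), so the proposed strategy is not optimal.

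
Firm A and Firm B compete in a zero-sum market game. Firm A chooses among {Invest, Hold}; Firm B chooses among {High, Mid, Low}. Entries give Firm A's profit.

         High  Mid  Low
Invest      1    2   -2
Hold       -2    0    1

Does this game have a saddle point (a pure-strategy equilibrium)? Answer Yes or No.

Row minima: Invest → -2, Hold → -2; maximin = -2.
Column maxima: High → 1, Mid → 2, Low → 1; minimax = 1.
-2 ≠ 1, so no pure-strategy equilibrium exists.

No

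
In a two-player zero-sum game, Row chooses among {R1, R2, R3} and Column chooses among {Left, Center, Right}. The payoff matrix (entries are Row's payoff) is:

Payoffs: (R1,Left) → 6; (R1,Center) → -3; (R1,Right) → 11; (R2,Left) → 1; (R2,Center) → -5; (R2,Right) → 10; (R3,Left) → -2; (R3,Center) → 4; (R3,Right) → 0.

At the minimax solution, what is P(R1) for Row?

2/5

Row minima: R1 → -3, R2 → -5, R3 → -2; maximin = -2.
Column maxima: Left → 6, Center → 4, Right → 11; minimax = 4.
-2 ≠ 4, so there is no saddle point; optimal play is mixed.
R2 is strictly dominated by R1, so Row never plays it.
Right is strictly dominated by Left (it gives Row strictly more in every row), so Column never plays it.
On the remaining 2×2 (R1, R3 vs Left, Center):
Let Row play R1 with probability p. Expected payoff against Left: 6p + (-2)(1−p) = 8p − 2; against Center: (-3)p + 4(1−p) = −7p + 4.
Setting these equal: 8p − 2 = −7p + 4 ⇒ 15p = 6 ⇒ p = 2/5, and the value is (8)·(2/5) − 2 = 6/5.
For Column: with q = P(Left), equating R1's and R3's payoffs gives 9q − 3 = −6q + 4 ⇒ q = 7/15.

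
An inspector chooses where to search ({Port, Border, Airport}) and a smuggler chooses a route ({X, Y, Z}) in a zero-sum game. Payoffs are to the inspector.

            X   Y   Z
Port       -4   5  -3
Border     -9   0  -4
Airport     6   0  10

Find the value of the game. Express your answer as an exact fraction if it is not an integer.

Row minima: Port → -4, Border → -9, Airport → 0; maximin = 0.
Column maxima: X → 6, Y → 5, Z → 10; minimax = 5.
0 ≠ 5, so there is no saddle point; optimal play is mixed.
Border is strictly dominated by Port, so the inspector never plays it.
Z is strictly dominated by X (it gives the inspector strictly more in every row), so the smuggler never plays it.
On the remaining 2×2 (Port, Airport vs X, Y):
Let the inspector play Port with probability p. Expected payoff against X: (-4)p + 6(1−p) = −10p + 6; against Y: 5p + 0(1−p) = 5p.
Setting these equal: −10p + 6 = 5p ⇒ −15p = -6 ⇒ p = 2/5, and the value is (-10)·(2/5) + 6 = 2.
For the smuggler: with q = P(X), equating Port's and Airport's payoffs gives −9q + 5 = 6q ⇒ q = 1/3.

2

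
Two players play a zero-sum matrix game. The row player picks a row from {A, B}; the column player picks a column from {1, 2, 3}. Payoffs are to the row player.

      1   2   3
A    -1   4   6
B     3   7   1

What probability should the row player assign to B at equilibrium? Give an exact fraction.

7/9

Row minima: A → -1, B → 1; maximin = 1.
Column maxima: 1 → 3, 2 → 7, 3 → 6; minimax = 3.
1 ≠ 3, so there is no saddle point; optimal play is mixed.
2 is strictly dominated by 1 (it gives the row player strictly more in every row), so the column player never plays it.
On the remaining 2×2 (A, B vs 1, 3):
Let the row player play A with probability p. Expected payoff against 1: (-1)p + 3(1−p) = −4p + 3; against 3: 6p + 1(1−p) = 5p + 1.
Setting these equal: −4p + 3 = 5p + 1 ⇒ −9p = -2 ⇒ p = 2/9, and the value is (-4)·(2/9) + 3 = 19/9.
For the column player: with q = P(1), equating A's and B's payoffs gives −7q + 6 = 2q + 1 ⇒ q = 5/9.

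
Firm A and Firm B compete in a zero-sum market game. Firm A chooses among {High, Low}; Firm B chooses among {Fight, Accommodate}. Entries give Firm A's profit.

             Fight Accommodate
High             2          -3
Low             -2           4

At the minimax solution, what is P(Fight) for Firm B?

7/11

Row minima: High → -3, Low → -2; maximin = -2.
Column maxima: Fight → 2, Accommodate → 4; minimax = 2.
-2 ≠ 2, so there is no saddle point; optimal play is mixed.
Let Firm A play High with probability p. Expected payoff against Fight: 2p + (-2)(1−p) = 4p − 2; against Accommodate: (-3)p + 4(1−p) = −7p + 4.
Setting these equal: 4p − 2 = −7p + 4 ⇒ 11p = 6 ⇒ p = 6/11, and the value is (4)·(6/11) − 2 = 2/11.
For Firm B: with q = P(Fight), equating High's and Low's payoffs gives 5q − 3 = −6q + 4 ⇒ q = 7/11.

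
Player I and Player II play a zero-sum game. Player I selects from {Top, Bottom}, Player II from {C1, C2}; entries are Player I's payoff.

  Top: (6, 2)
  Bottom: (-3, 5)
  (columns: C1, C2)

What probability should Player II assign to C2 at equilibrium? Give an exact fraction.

3/4

Row minima: Top → 2, Bottom → -3; maximin = 2.
Column maxima: C1 → 6, C2 → 5; minimax = 5.
2 ≠ 5, so there is no saddle point; optimal play is mixed.
Let Player I play Top with probability p. Expected payoff against C1: 6p + (-3)(1−p) = 9p − 3; against C2: 2p + 5(1−p) = −3p + 5.
Setting these equal: 9p − 3 = −3p + 5 ⇒ 12p = 8 ⇒ p = 2/3, and the value is (9)·(2/3) − 3 = 3.
For Player II: with q = P(C1), equating Top's and Bottom's payoffs gives 4q + 2 = −8q + 5 ⇒ q = 1/4.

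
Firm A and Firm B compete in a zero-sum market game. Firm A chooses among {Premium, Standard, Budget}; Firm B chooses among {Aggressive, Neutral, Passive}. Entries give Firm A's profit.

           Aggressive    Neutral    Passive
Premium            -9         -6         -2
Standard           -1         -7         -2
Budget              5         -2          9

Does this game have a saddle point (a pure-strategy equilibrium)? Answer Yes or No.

Yes

Row minima: Premium → -9, Standard → -7, Budget → -2; maximin = -2.
Column maxima: Aggressive → 5, Neutral → -2, Passive → 9; minimax = -2.
maximin = minimax = -2, so a saddle point exists.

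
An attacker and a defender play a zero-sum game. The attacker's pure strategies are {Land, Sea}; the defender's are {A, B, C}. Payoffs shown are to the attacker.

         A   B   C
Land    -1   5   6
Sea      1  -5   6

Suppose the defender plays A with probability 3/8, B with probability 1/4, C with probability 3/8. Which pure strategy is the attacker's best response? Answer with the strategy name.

Land

Expected payoff of Land: (3/8)·(-1) + (1/4)·5 + (3/8)·6 = 25/8.
Expected payoff of Sea: (3/8)·1 + (1/4)·(-5) + (3/8)·6 = 11/8.
The largest is 25/8, so the attacker's best response is Land.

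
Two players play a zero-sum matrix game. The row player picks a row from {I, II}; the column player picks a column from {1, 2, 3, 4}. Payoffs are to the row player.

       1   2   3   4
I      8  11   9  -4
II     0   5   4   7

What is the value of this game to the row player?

Row minima: I → -4, II → 0; maximin = 0.
Column maxima: 1 → 8, 2 → 11, 3 → 9, 4 → 7; minimax = 7.
0 ≠ 7, so there is no saddle point; optimal play is mixed.
2 is strictly dominated by 1 (it gives the row player strictly more in every row), so the column player never plays it.
3 is strictly dominated by 1 (it gives the row player strictly more in every row), so the column player never plays it.
On the remaining 2×2 (I, II vs 1, 4):
Let the row player play I with probability p. Expected payoff against 1: 8p + 0(1−p) = 8p; against 4: (-4)p + 7(1−p) = −11p + 7.
Setting these equal: 8p = −11p + 7 ⇒ 19p = 7 ⇒ p = 7/19, and the value is (8)·(7/19) = 56/19.
For the column player: with q = P(1), equating I's and II's payoffs gives 12q − 4 = −7q + 7 ⇒ q = 11/19.

56/19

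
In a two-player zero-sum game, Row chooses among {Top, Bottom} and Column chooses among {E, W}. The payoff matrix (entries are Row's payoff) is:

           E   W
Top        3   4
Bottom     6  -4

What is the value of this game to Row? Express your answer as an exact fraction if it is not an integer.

36/11

Row minima: Top → 3, Bottom → -4; maximin = 3.
Column maxima: E → 6, W → 4; minimax = 4.
3 ≠ 4, so there is no saddle point; optimal play is mixed.
Let Row play Top with probability p. Expected payoff against E: 3p + 6(1−p) = −3p + 6; against W: 4p + (-4)(1−p) = 8p − 4.
Setting these equal: −3p + 6 = 8p − 4 ⇒ −11p = -10 ⇒ p = 10/11, and the value is (-3)·(10/11) + 6 = 36/11.
For Column: with q = P(E), equating Top's and Bottom's payoffs gives −q + 4 = 10q − 4 ⇒ q = 8/11.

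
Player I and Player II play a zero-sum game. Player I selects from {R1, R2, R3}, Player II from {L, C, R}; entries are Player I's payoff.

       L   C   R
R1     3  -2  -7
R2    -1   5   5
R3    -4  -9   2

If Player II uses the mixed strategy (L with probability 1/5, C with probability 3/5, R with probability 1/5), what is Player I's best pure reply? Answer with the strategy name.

R2

Expected payoff of R1: (1/5)·3 + (3/5)·(-2) + (1/5)·(-7) = -2.
Expected payoff of R2: (1/5)·(-1) + (3/5)·5 + (1/5)·5 = 19/5.
Expected payoff of R3: (1/5)·(-4) + (3/5)·(-9) + (1/5)·2 = -29/5.
The largest is 19/5, so Player I's best response is R2.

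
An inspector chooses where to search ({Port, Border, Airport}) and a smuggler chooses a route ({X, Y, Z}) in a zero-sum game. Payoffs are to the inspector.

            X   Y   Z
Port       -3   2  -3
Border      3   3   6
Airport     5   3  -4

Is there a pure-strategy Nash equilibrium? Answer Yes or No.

Yes

Row minima: Port → -3, Border → 3, Airport → -4; maximin = 3.
Column maxima: X → 5, Y → 3, Z → 6; minimax = 3.
maximin = minimax = 3, so a saddle point exists.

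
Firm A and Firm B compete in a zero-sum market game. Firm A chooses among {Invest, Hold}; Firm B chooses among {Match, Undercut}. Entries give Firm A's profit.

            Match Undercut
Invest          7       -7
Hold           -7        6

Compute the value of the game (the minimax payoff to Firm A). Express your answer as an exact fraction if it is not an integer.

-7/27

Row minima: Invest → -7, Hold → -7; maximin = -7.
Column maxima: Match → 7, Undercut → 6; minimax = 6.
-7 ≠ 6, so there is no saddle point; optimal play is mixed.
Let Firm A play Invest with probability p. Expected payoff against Match: 7p + (-7)(1−p) = 14p − 7; against Undercut: (-7)p + 6(1−p) = −13p + 6.
Setting these equal: 14p − 7 = −13p + 6 ⇒ 27p = 13 ⇒ p = 13/27, and the value is (14)·(13/27) − 7 = -7/27.
For Firm B: with q = P(Match), equating Invest's and Hold's payoffs gives 14q − 7 = −13q + 6 ⇒ q = 13/27.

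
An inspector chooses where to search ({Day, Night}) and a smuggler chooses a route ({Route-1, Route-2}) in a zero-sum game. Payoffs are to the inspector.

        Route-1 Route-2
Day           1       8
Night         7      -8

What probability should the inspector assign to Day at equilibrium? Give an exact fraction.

15/22

Row minima: Day → 1, Night → -8; maximin = 1.
Column maxima: Route-1 → 7, Route-2 → 8; minimax = 7.
1 ≠ 7, so there is no saddle point; optimal play is mixed.
Let the inspector play Day with probability p. Expected payoff against Route-1: 1p + 7(1−p) = −6p + 7; against Route-2: 8p + (-8)(1−p) = 16p − 8.
Setting these equal: −6p + 7 = 16p − 8 ⇒ −22p = -15 ⇒ p = 15/22, and the value is (-6)·(15/22) + 7 = 32/11.
For the smuggler: with q = P(Route-1), equating Day's and Night's payoffs gives −7q + 8 = 15q − 8 ⇒ q = 8/11.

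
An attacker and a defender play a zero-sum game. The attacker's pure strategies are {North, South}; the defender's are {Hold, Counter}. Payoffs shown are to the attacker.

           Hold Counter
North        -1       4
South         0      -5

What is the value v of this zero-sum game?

Row minima: North → -1, South → -5; maximin = -1.
Column maxima: Hold → 0, Counter → 4; minimax = 0.
-1 ≠ 0, so there is no saddle point; optimal play is mixed.
Let the attacker play North with probability p. Expected payoff against Hold: (-1)p + 0(1−p) = −p; against Counter: 4p + (-5)(1−p) = 9p − 5.
Setting these equal: −p = 9p − 5 ⇒ −10p = -5 ⇒ p = 1/2, and the value is (-1)·(1/2) = -1/2.
For the defender: with q = P(Hold), equating North's and South's payoffs gives −5q + 4 = 5q − 5 ⇒ q = 9/10.

-1/2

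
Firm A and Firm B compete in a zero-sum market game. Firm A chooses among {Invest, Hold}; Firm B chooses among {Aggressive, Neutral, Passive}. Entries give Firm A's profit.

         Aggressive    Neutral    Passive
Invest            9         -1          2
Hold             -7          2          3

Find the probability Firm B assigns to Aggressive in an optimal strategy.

3/19

Row minima: Invest → -1, Hold → -7; maximin = -1.
Column maxima: Aggressive → 9, Neutral → 2, Passive → 3; minimax = 2.
-1 ≠ 2, so there is no saddle point; optimal play is mixed.
Passive is strictly dominated by Neutral (it gives Firm A strictly more in every row), so Firm B never plays it.
On the remaining 2×2 (Invest, Hold vs Aggressive, Neutral):
Let Firm A play Invest with probability p. Expected payoff against Aggressive: 9p + (-7)(1−p) = 16p − 7; against Neutral: (-1)p + 2(1−p) = −3p + 2.
Setting these equal: 16p − 7 = −3p + 2 ⇒ 19p = 9 ⇒ p = 9/19, and the value is (16)·(9/19) − 7 = 11/19.
For Firm B: with q = P(Aggressive), equating Invest's and Hold's payoffs gives 10q − 1 = −9q + 2 ⇒ q = 3/19.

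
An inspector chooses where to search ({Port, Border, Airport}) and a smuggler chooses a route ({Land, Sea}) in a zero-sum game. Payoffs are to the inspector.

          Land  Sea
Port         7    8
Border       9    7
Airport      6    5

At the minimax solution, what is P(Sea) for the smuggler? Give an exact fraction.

2/3

Row minima: Port → 7, Border → 7, Airport → 5; maximin = 7.
Column maxima: Land → 9, Sea → 8; minimax = 8.
7 ≠ 8, so there is no saddle point; optimal play is mixed.
Airport is strictly dominated by Port, so the inspector never plays it.
On the remaining 2×2 (Port, Border vs Land, Sea):
Let the inspector play Port with probability p. Expected payoff against Land: 7p + 9(1−p) = −2p + 9; against Sea: 8p + 7(1−p) = p + 7.
Setting these equal: −2p + 9 = p + 7 ⇒ −3p = -2 ⇒ p = 2/3, and the value is (-2)·(2/3) + 9 = 23/3.
For the smuggler: with q = P(Land), equating Port's and Border's payoffs gives −q + 8 = 2q + 7 ⇒ q = 1/3.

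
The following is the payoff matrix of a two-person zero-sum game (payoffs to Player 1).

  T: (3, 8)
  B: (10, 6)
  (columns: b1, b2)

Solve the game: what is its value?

62/9

Row minima: T → 3, B → 6; maximin = 6.
Column maxima: b1 → 10, b2 → 8; minimax = 8.
6 ≠ 8, so there is no saddle point; optimal play is mixed.
Let Player 1 play T with probability p. Expected payoff against b1: 3p + 10(1−p) = −7p + 10; against b2: 8p + 6(1−p) = 2p + 6.
Setting these equal: −7p + 10 = 2p + 6 ⇒ −9p = -4 ⇒ p = 4/9, and the value is (-7)·(4/9) + 10 = 62/9.
For Player 2: with q = P(b1), equating T's and B's payoffs gives −5q + 8 = 4q + 6 ⇒ q = 2/9.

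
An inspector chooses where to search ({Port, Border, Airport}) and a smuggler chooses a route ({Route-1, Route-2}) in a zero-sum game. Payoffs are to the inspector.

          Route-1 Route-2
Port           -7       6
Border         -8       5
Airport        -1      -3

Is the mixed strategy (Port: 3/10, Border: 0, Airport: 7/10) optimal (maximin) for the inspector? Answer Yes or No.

No

Against Route-1 this mix gives (3/10)·(-7) + (7/10)·(-1) = -14/5.
Against Route-2 this mix gives (3/10)·6 + (7/10)·(-3) = -3/10.
The smuggler will play Route-1, holding the inspector to -14/5. Shifting weight toward the row that does better against Route-1 would raise this floor (the equalizing mix achieves -9/5 against both Route-1 and Route-2), so the proposed strategy is not optimal.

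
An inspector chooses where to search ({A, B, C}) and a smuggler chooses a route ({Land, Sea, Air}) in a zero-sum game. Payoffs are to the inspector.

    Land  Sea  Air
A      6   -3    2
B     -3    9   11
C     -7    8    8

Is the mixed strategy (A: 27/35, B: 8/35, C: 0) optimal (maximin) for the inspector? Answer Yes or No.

No

Against Land this mix gives (27/35)·6 + (8/35)·(-3) = 138/35.
Against Sea this mix gives (27/35)·(-3) + (8/35)·9 = -9/35.
Against Air this mix gives (27/35)·2 + (8/35)·11 = 142/35.
The smuggler will play Sea, holding the inspector to -9/35. Shifting weight toward the row that does better against Sea would raise this floor (the equalizing mix achieves 15/7 against both Sea and Land), so the proposed strategy is not optimal.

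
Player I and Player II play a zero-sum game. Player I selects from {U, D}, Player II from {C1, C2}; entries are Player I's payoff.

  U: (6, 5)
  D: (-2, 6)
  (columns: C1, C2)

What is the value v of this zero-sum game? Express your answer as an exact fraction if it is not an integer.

Row minima: U → 5, D → -2; maximin = 5.
Column maxima: C1 → 6, C2 → 6; minimax = 6.
5 ≠ 6, so there is no saddle point; optimal play is mixed.
Let Player I play U with probability p. Expected payoff against C1: 6p + (-2)(1−p) = 8p − 2; against C2: 5p + 6(1−p) = −p + 6.
Setting these equal: 8p − 2 = −p + 6 ⇒ 9p = 8 ⇒ p = 8/9, and the value is (8)·(8/9) − 2 = 46/9.
For Player II: with q = P(C1), equating U's and D's payoffs gives q + 5 = −8q + 6 ⇒ q = 1/9.

46/9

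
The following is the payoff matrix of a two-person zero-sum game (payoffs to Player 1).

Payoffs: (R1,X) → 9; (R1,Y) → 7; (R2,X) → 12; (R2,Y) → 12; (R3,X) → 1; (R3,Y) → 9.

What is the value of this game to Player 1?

12

Row minima: R1 → 7, R2 → 12, R3 → 1; maximin = 12.
Column maxima: X → 12, Y → 12; minimax = 12.
Since maximin = minimax = 12, there is a saddle point and the value is 12.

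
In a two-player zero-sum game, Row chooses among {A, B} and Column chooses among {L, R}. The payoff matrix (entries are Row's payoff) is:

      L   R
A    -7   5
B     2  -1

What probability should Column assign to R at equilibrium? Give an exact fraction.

3/5

Row minima: A → -7, B → -1; maximin = -1.
Column maxima: L → 2, R → 5; minimax = 2.
-1 ≠ 2, so there is no saddle point; optimal play is mixed.
Let Row play A with probability p. Expected payoff against L: (-7)p + 2(1−p) = −9p + 2; against R: 5p + (-1)(1−p) = 6p − 1.
Setting these equal: −9p + 2 = 6p − 1 ⇒ −15p = -3 ⇒ p = 1/5, and the value is (-9)·(1/5) + 2 = 1/5.
For Column: with q = P(L), equating A's and B's payoffs gives −12q + 5 = 3q − 1 ⇒ q = 2/5.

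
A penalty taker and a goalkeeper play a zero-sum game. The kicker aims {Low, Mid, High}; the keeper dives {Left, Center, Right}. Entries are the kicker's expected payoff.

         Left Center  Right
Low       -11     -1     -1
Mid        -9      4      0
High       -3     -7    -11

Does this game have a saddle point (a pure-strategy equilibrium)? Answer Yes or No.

No

Row minima: Low → -11, Mid → -9, High → -11; maximin = -9.
Column maxima: Left → -3, Center → 4, Right → 0; minimax = -3.
-9 ≠ -3, so no pure-strategy equilibrium exists.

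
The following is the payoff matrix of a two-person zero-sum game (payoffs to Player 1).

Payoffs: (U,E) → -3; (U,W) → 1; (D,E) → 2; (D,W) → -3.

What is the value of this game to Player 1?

Row minima: U → -3, D → -3; maximin = -3.
Column maxima: E → 2, W → 1; minimax = 1.
-3 ≠ 1, so there is no saddle point; optimal play is mixed.
Let Player 1 play U with probability p. Expected payoff against E: (-3)p + 2(1−p) = −5p + 2; against W: 1p + (-3)(1−p) = 4p − 3.
Setting these equal: −5p + 2 = 4p − 3 ⇒ −9p = -5 ⇒ p = 5/9, and the value is (-5)·(5/9) + 2 = -7/9.
For Player 2: with q = P(E), equating U's and D's payoffs gives −4q + 1 = 5q − 3 ⇒ q = 4/9.

-7/9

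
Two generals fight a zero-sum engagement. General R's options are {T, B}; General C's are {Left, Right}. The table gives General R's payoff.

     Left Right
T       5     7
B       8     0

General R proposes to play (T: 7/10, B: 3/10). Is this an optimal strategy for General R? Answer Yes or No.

No

Against Left this mix gives (7/10)·5 + (3/10)·8 = 59/10.
Against Right this mix gives (7/10)·7 + (3/10)·0 = 49/10.
General C will play Right, holding General R to 49/10. Shifting weight toward the row that does better against Right would raise this floor (the equalizing mix achieves 28/5 against both Right and Left), so the proposed strategy is not optimal.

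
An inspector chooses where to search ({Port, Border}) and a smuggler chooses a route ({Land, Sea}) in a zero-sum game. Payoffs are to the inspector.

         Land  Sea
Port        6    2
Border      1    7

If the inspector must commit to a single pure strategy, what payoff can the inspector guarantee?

2

Row minima: Port → 2, Border → 1.
The best of these is 2.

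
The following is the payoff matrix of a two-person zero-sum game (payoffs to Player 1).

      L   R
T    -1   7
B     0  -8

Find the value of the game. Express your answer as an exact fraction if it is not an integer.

Row minima: T → -1, B → -8; maximin = -1.
Column maxima: L → 0, R → 7; minimax = 0.
-1 ≠ 0, so there is no saddle point; optimal play is mixed.
Let Player 1 play T with probability p. Expected payoff against L: (-1)p + 0(1−p) = −p; against R: 7p + (-8)(1−p) = 15p − 8.
Setting these equal: −p = 15p − 8 ⇒ −16p = -8 ⇒ p = 1/2, and the value is (-1)·(1/2) = -1/2.
For Player 2: with q = P(L), equating T's and B's payoffs gives −8q + 7 = 8q − 8 ⇒ q = 15/16.

-1/2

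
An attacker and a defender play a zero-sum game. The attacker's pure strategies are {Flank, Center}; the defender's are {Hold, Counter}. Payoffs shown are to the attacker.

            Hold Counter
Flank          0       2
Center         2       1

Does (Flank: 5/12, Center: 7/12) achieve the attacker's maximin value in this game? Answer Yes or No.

Against Hold this mix gives (5/12)·0 + (7/12)·2 = 7/6.
Against Counter this mix gives (5/12)·2 + (7/12)·1 = 17/12.
The defender will play Hold, holding the attacker to 7/6. Shifting weight toward the row that does better against Hold would raise this floor (the equalizing mix achieves 4/3 against both Hold and Counter), so the proposed strategy is not optimal.

No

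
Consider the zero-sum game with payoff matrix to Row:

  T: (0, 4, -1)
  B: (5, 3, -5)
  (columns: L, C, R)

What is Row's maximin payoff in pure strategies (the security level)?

Row minima: T → -1, B → -5.
The best of these is -1.

-1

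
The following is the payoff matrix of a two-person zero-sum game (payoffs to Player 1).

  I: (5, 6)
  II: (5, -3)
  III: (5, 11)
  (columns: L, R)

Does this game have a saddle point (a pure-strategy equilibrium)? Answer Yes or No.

Row minima: I → 5, II → -3, III → 5; maximin = 5.
Column maxima: L → 5, R → 11; minimax = 5.
maximin = minimax = 5, so a saddle point exists.

Yes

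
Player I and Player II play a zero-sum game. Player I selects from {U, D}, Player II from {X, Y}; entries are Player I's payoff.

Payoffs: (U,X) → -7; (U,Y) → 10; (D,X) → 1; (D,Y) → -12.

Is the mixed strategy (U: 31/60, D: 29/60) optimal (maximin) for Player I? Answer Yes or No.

No

Against X this mix gives (31/60)·(-7) + (29/60)·1 = -47/15.
Against Y this mix gives (31/60)·10 + (29/60)·(-12) = -19/30.
Player II will play X, holding Player I to -47/15. Shifting weight toward the row that does better against X would raise this floor (the equalizing mix achieves -37/15 against both X and Y), so the proposed strategy is not optimal.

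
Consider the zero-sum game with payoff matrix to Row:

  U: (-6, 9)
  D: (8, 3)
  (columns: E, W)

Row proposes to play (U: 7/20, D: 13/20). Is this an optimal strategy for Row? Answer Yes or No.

Against E this mix gives (7/20)·(-6) + (13/20)·8 = 31/10.
Against W this mix gives (7/20)·9 + (13/20)·3 = 51/10.
Column will play E, holding Row to 31/10. Shifting weight toward the row that does better against E would raise this floor (the equalizing mix achieves 9/2 against both E and W), so the proposed strategy is not optimal.

No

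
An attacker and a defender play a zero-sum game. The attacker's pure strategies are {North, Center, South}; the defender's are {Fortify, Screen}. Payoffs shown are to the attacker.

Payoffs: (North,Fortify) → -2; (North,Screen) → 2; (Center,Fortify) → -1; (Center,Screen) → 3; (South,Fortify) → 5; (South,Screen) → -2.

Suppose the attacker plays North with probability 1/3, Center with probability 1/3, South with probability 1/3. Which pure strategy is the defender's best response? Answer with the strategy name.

If the defender plays Fortify, the attacker's expected payoff is (1/3)·(-2) + (1/3)·(-1) + (1/3)·5 = 2/3.
If the defender plays Screen, the attacker's expected payoff is (1/3)·2 + (1/3)·3 + (1/3)·(-2) = 1.
The defender minimizes the attacker's payoff; the smallest is 2/3, so the best response is Fortify.

Fortify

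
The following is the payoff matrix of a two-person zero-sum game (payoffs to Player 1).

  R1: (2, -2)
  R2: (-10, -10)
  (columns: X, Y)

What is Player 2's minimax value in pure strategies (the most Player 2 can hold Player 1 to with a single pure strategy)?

Column maxima: X → 2, Y → -2.
The smallest of these is -2.

-2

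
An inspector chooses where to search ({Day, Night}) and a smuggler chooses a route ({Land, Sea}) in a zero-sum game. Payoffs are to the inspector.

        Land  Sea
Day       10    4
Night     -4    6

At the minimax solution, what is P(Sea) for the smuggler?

Row minima: Day → 4, Night → -4; maximin = 4.
Column maxima: Land → 10, Sea → 6; minimax = 6.
4 ≠ 6, so there is no saddle point; optimal play is mixed.
Let the inspector play Day with probability p. Expected payoff against Land: 10p + (-4)(1−p) = 14p − 4; against Sea: 4p + 6(1−p) = −2p + 6.
Setting these equal: 14p − 4 = −2p + 6 ⇒ 16p = 10 ⇒ p = 5/8, and the value is (14)·(5/8) − 4 = 19/4.
For the smuggler: with q = P(Land), equating Day's and Night's payoffs gives 6q + 4 = −10q + 6 ⇒ q = 1/8.

7/8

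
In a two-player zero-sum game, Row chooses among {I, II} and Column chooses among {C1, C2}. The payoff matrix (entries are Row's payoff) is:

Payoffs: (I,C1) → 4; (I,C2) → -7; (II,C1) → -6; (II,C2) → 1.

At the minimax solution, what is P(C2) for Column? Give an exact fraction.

5/9

Row minima: I → -7, II → -6; maximin = -6.
Column maxima: C1 → 4, C2 → 1; minimax = 1.
-6 ≠ 1, so there is no saddle point; optimal play is mixed.
Let Row play I with probability p. Expected payoff against C1: 4p + (-6)(1−p) = 10p − 6; against C2: (-7)p + 1(1−p) = −8p + 1.
Setting these equal: 10p − 6 = −8p + 1 ⇒ 18p = 7 ⇒ p = 7/18, and the value is (10)·(7/18) − 6 = -19/9.
For Column: with q = P(C1), equating I's and II's payoffs gives 11q − 7 = −7q + 1 ⇒ q = 4/9.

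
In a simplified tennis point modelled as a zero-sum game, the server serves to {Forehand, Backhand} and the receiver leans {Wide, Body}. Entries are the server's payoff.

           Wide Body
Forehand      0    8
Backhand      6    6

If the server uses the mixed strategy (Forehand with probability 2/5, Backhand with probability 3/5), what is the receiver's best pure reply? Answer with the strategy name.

Wide

If the receiver plays Wide, the server's expected payoff is (2/5)·0 + (3/5)·6 = 18/5.
If the receiver plays Body, the server's expected payoff is (2/5)·8 + (3/5)·6 = 34/5.
The receiver minimizes the server's payoff; the smallest is 18/5, so the best response is Wide.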